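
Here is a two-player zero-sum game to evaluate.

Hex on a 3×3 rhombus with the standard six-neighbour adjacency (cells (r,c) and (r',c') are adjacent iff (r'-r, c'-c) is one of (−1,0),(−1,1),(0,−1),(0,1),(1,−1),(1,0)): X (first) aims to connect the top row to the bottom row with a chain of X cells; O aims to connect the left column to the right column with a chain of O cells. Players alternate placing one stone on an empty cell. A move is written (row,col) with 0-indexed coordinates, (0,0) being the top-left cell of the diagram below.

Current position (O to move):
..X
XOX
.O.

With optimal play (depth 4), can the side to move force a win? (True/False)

[..X/XOX/.O.] O move#1: (0,0):-1/O.X/XOX/.O.*, (0,1):-1/.OX/XOX/.O., (2,0):-1/..X/XOX/OO., (2,2):-1/..X/XOX/.OO
[O.X/XOX/.O.] X move#2: (0,1):+1/OXX/XOX/.O.*, (2,0):+1/O.X/XOX/XO., (2,2):+1/O.X/XOX/.OX
[OXX/XOX/.O.] O move#3: (2,0):-1/OXX/XOX/OO.*, (2,2):-1/OXX/XOX/.OO
[OXX/XOX/OO.] X move#4: (2,2):+1/OXX/XOX/OOX*
[OXX/XOX/OOX] end (terminal -1, O#5); searched ..X/XOX/.O. to 4

O winning at [..X/XOX/.O.]: False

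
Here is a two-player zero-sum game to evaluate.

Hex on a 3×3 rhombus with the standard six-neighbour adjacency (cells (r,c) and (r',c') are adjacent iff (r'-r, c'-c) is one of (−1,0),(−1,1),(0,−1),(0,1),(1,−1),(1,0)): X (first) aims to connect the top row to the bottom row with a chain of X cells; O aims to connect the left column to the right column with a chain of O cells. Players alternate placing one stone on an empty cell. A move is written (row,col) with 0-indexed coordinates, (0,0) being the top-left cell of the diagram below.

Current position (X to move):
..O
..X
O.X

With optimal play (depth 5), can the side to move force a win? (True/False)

X winning at [..O/..X/O.X]: False

ply 1, X at ..O/..X/O.X | (0,0)=-1→X.O/..X/O.X*; (0,1)=-1→.XO/..X/O.X; (1,0)=-1→..O/X.X/O.X; (1,1)=-1→..O/.XX/O.X; (2,1)=-1→..O/..X/OXX
ply 2, O at X.O/..X/O.X | (0,1)=+1→XOO/..X/O.X*; (1,0)=+1→X.O/O.X/O.X; (1,1)=+1→X.O/.OX/O.X; (2,1)=-1→X.O/..X/OOX
ply 3, X at XOO/..X/O.X | (1,0)=-1→XOO/X.X/O.X*; (1,1)=-1→XOO/.XX/O.X; (2,1)=-1→XOO/..X/OXX
ply 4, O at XOO/X.X/O.X | (1,1)=+1→XOO/XOX/O.X*; (2,1)=-1→XOO/X.X/OOX
ply 5: XOO/XOX/O.X is terminal -1 (X); from ..O/..X/O.X depth 5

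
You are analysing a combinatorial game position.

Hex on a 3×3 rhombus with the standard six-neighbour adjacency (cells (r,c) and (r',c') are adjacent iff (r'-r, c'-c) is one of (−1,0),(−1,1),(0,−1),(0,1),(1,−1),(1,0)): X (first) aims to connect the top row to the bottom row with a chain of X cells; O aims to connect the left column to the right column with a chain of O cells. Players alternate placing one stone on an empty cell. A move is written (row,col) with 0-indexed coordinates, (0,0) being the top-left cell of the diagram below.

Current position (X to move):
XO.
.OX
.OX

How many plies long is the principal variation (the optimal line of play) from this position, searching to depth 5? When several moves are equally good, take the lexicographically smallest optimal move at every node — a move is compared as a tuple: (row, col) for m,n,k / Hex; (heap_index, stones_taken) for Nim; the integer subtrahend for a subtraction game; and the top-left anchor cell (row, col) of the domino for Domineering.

[XO./.OX/.OX] X move#1: (0,2):+1/XOX/.OX/.OX*, (1,0):+1/XO./XOX/.OX, (2,0):+1/XO./.OX/XOX
[XOX/.OX/.OX] end (terminal -1, O#2); searched XO./.OX/.OX to 5

PV length from [XO./.OX/.OX]: 1 ply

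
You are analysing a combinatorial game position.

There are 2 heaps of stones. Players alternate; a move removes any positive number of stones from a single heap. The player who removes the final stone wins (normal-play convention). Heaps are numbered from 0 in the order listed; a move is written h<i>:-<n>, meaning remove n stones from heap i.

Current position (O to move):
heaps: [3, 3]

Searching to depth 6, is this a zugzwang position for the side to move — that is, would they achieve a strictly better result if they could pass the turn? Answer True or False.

[(3,3)] O move#1: h0:-1:-1/(2,3)*, h0:-2:-1/(1,3), h0:-3:-1/(0,3), h1:-1:-1/(3,2), h1:-2:-1/(3,1), h1:-3:-1/(3,0)
[(2,3)] X move#2: h0:-1:-1/(1,3), h0:-2:-1/(0,3), h1:-1:+1/(2,2)*, h1:-2:-1/(2,1), h1:-3:-1/(2,0)
[(2,2)] O move#3: h0:-1:-1/(1,2)*, h0:-2:-1/(0,2), h1:-1:-1/(2,1), h1:-2:-1/(2,0)
[(1,2)] X move#4: h0:-1:-1/(0,2), h1:-1:+1/(1,1)*, h1:-2:-1/(1,0)
[(1,1)] O move#5: h0:-1:-1/(0,1)*, h1:-1:-1/(1,0)
[(0,1)] X move#6: h1:-1:+1/(0,0)*
[(0,0)] end (terminal -1, O#7); searched (3,3) to 6
pass branch (X moves first from the same position):
  | [(3,3)] X move#1: h0:-1:-1/(2,3)*, h0:-2:-1/(1,3), h0:-3:-1/(0,3), h1:-1:-1/(3,2), h1:-2:-1/(3,1), h1:-3:-1/(3,0)
  | [(2,3)] O move#2: h0:-1:-1/(1,3), h0:-2:-1/(0,3), h1:-1:+1/(2,2)*, h1:-2:-1/(2,1), h1:-3:-1/(2,0)
  | [(2,2)] X move#3: h0:-1:-1/(1,2)*, h0:-2:-1/(0,2), h1:-1:-1/(2,1), h1:-2:-1/(2,0)
  | [(1,2)] O move#4: h0:-1:-1/(0,2), h1:-1:+1/(1,1)*, h1:-2:-1/(1,0)
  | [(1,1)] X move#5: h0:-1:-1/(0,1)*, h1:-1:-1/(1,0)
  | [(0,1)] O move#6: h1:-1:+1/(0,0)*
  | [(0,0)] end (terminal -1, X#7); searched (3,3) to 6
O moving scores -1; O passing scores +1

zugzwang((3,3), O) = True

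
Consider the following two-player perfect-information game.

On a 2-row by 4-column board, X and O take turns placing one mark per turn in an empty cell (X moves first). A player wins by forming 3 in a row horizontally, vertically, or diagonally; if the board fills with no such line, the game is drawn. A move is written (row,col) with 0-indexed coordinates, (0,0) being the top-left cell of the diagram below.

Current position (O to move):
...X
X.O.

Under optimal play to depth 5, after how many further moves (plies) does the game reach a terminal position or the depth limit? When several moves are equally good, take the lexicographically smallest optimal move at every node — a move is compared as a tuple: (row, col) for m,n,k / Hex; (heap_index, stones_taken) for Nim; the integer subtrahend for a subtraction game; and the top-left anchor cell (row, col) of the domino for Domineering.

ply 1, O at ...X/X.O. | (0,0)=+0→O..X/X.O.*; (0,1)=+0→.O.X/X.O.; (0,2)=+0→..OX/X.O.; (1,1)=+0→...X/XOO.; (1,3)=+0→...X/X.OO
ply 2, X at O..X/X.O. | (0,1)=+0→OX.X/X.O.*; (0,2)=+0→O.XX/X.O.; (1,1)=+0→O..X/XXO.; (1,3)=+0→O..X/X.OX
ply 3, O at OX.X/X.O. | (0,2)=+0→OXOX/X.O.*; (1,1)=-1→OX.X/XOO.; (1,3)=-1→OX.X/X.OO
ply 4, X at OXOX/X.O. | (1,1)=+0→OXOX/XXO.*; (1,3)=+0→OXOX/X.OX
ply 5, O at OXOX/XXO. | (1,3)=+0→OXOX/XXOO*
ply 6: OXOX/XXOO is terminal +0 (X); from ...X/X.O. depth 5

PV length from [...X/X.O.]: 5 plies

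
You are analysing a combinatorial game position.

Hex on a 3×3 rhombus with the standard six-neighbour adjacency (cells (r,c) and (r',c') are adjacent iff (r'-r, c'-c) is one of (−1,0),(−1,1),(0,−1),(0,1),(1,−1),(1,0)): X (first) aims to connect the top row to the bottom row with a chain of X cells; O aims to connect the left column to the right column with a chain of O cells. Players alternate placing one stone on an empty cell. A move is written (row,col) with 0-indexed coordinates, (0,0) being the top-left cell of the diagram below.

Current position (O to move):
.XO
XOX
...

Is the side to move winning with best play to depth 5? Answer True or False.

O winning at [.XO/XOX/...]: True

[.XO/XOX/...] O move#1: (0,0):-1/OXO/XOX/..., (2,0):+1/.XO/XOX/O..*, (2,1):-1/.XO/XOX/.O., (2,2):-1/.XO/XOX/..O
[.XO/XOX/O..] end (terminal -1, X#2); searched .XO/XOX/... to 5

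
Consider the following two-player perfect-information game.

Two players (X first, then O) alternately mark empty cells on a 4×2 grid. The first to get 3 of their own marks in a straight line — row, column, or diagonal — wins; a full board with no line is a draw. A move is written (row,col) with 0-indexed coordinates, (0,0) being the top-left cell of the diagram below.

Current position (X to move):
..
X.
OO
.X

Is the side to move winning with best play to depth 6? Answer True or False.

X winning at [../X./OO/.X]: False

[../X./OO/.X] X move#1: (0,0):+0/X./X./OO/.X*, (0,1):+0/.X/X./OO/.X, (1,1):+0/../XX/OO/.X, (3,0):+0/../X./OO/XX
[X./X./OO/.X] O move#2: (0,1):+0/XO/X./OO/.X*, (1,1):+0/X./XO/OO/.X, (3,0):+0/X./X./OO/OX
[XO/X./OO/.X] X move#3: (1,1):+0/XO/XX/OO/.X*, (3,0):-1/XO/X./OO/XX
[XO/XX/OO/.X] O move#4: (3,0):+0/XO/XX/OO/OX*
[XO/XX/OO/OX] end (terminal +0, X#5); searched ../X./OO/.X to 6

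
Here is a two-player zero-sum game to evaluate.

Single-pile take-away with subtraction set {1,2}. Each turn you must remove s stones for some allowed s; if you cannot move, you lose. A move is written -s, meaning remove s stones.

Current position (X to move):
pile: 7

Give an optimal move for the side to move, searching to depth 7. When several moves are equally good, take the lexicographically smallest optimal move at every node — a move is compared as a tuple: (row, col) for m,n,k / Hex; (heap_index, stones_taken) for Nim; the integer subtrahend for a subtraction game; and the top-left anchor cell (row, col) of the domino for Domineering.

X's best at [7]: -1

ply 1, X at 7 | -1=+1→6*; -2=-1→5
ply 2, O at 6 | -1=-1→5*; -2=-1→4
ply 3, X at 5 | -1=-1→4; -2=+1→3*
ply 4, O at 3 | -1=-1→2*; -2=-1→1
ply 5, X at 2 | -1=-1→1; -2=+1→0*
ply 6: 0 is terminal -1 (O); from 7 depth 7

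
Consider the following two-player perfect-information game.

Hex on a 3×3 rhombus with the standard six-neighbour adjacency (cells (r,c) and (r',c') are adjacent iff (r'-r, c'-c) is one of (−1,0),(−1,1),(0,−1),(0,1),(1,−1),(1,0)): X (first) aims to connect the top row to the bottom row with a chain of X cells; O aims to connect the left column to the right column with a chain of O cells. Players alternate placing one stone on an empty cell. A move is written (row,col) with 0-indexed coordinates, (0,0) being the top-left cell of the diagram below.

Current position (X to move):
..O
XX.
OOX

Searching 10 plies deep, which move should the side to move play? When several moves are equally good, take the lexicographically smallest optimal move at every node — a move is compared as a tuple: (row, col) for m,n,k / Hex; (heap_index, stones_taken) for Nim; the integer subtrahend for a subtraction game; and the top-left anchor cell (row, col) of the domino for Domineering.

ply 1, X at ..O/XX./OOX | (0,0)=-1→X.O/XX./OOX; (0,1)=-1→.XO/XX./OOX; (1,2)=+1→..O/XXX/OOX*
ply 2, O at ..O/XXX/OOX | (0,0)=-1→O.O/XXX/OOX*; (0,1)=-1→.OO/XXX/OOX
ply 3, X at O.O/XXX/OOX | (0,1)=+1→OXO/XXX/OOX*
ply 4: OXO/XXX/OOX is terminal -1 (O); from ..O/XX./OOX depth 10

X's best at [..O/XX./OOX]: (1,2)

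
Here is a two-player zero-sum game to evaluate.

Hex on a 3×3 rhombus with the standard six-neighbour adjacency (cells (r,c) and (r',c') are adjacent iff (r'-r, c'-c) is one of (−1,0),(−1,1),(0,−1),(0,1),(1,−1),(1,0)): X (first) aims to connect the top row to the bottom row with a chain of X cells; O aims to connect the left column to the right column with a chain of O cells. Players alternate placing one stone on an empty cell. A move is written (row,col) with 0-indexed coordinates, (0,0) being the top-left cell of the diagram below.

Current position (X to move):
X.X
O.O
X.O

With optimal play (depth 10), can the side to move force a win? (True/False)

X winning at [X.X/O.O/X.O]: True

p1 X@[X.X/O.O/X.O]: (0,1)[XXX/O.O/X.O]-1 (1,1)[X.X/OXO/X.O]+1* (2,1)[X.X/O.O/XXO]-1
p2 O@[X.X/OXO/X.O] terminal -1; root [X.X/O.O/X.O] d10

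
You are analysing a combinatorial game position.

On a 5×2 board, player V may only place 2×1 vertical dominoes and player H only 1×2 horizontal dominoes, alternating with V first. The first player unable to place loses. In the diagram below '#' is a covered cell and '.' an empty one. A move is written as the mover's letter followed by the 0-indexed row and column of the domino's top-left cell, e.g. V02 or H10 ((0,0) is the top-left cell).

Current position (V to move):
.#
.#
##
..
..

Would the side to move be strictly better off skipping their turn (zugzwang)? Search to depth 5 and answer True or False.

ply 1, V at .#/.#/##/../.. | V00=-1→##/##/##/../..; V30=+1→.#/.#/##/#./#.*; V31=+1→.#/.#/##/.#/.#
ply 2: .#/.#/##/#./#. is terminal -1 (H); from .#/.#/##/../.. depth 5
suppose V passes — search the same position with H to move:
pass> ply 1, H at .#/.#/##/../.. | H30=+1→.#/.#/##/##/..*; H40=+1→.#/.#/##/../##
pass> ply 2, V at .#/.#/##/##/.. | V00=-1→##/##/##/##/..*
pass> ply 3, H at ##/##/##/##/.. | H40=+1→##/##/##/##/##*
pass> ply 4: ##/##/##/##/## is terminal -1 (V); from .#/.#/##/../.. depth 5
for V: play +1, pass -1

zugzwang(.#/.#/##/../.., V) = False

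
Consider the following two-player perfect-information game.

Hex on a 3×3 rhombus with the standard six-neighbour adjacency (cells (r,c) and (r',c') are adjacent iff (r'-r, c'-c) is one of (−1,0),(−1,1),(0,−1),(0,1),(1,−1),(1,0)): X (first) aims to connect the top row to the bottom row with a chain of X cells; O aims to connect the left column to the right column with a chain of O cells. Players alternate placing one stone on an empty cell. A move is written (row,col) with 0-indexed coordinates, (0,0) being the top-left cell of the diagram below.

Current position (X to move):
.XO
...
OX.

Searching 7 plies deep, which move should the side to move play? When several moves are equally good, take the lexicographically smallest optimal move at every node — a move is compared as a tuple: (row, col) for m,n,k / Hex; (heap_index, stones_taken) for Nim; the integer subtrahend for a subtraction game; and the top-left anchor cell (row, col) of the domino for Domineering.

X's best at [.XO/.../OX.]: (1,1)

[.XO/.../OX.] X move#1: (0,0):-1/XXO/.../OX., (1,0):-1/.XO/X../OX., (1,1):+1/.XO/.X./OX.*, (1,2):-1/.XO/..X/OX., (2,2):-1/.XO/.../OXX
[.XO/.X./OX.] end (terminal -1, O#2); searched .XO/.../OX. to 7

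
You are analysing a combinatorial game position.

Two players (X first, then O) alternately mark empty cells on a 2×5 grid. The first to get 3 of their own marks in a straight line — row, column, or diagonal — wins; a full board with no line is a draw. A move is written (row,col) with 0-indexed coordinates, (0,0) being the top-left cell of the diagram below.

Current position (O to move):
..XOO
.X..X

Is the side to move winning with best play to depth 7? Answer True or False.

O winning at [..XOO/.X..X]: False

[..XOO/.X..X] O move#1: (0,0):-1/O.XOO/.X..X, (0,1):-1/.OXOO/.X..X, (1,0):+0/..XOO/OX..X*, (1,2):+0/..XOO/.XO.X, (1,3):+0/..XOO/.X.OX
[..XOO/OX..X] X move#2: (0,0):+0/X.XOO/OX..X*, (0,1):+0/.XXOO/OX..X, (1,2):+0/..XOO/OXX.X, (1,3):+0/..XOO/OX.XX
[X.XOO/OX..X] O move#3: (0,1):+0/XOXOO/OX..X*, (1,2):-1/X.XOO/OXO.X, (1,3):-1/X.XOO/OX.OX
[XOXOO/OX..X] X move#4: (1,2):+0/XOXOO/OXX.X*, (1,3):+0/XOXOO/OX.XX
[XOXOO/OXX.X] O move#5: (1,3):+0/XOXOO/OXXOX*
[XOXOO/OXXOX] end (terminal +0, X#6); searched ..XOO/.X..X to 7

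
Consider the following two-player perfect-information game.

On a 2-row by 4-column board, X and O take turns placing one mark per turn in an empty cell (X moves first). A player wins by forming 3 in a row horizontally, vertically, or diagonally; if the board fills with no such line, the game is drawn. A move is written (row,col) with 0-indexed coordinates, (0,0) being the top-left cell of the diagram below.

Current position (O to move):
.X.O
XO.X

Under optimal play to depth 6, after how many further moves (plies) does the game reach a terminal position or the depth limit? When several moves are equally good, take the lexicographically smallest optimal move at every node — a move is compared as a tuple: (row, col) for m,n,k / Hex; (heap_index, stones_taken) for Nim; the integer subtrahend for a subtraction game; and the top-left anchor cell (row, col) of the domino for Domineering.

p1 O@[.X.O/XO.X]: (0,0)[OX.O/XO.X]+0* (0,2)[.XOO/XO.X]+0 (1,2)[.X.O/XOOX]+0
p2 X@[OX.O/XO.X]: (0,2)[OXXO/XO.X]+0* (1,2)[OX.O/XOXX]+0
p3 O@[OXXO/XO.X]: (1,2)[OXXO/XOOX]+0*
p4 X@[OXXO/XOOX] terminal +0; root [.X.O/XO.X] d6

PV length from [.X.O/XO.X]: 3 plies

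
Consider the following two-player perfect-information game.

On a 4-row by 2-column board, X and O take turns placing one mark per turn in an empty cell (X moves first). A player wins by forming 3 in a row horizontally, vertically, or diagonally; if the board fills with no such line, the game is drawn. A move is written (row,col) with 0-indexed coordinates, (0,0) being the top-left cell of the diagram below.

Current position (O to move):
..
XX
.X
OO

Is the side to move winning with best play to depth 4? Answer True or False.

O winning at [../XX/.X/OO]: False

[../XX/.X/OO] O move#1: (0,0):-1/O./XX/.X/OO, (0,1):+0/.O/XX/.X/OO*, (2,0):-1/../XX/OX/OO
[.O/XX/.X/OO] X move#2: (0,0):+0/XO/XX/.X/OO*, (2,0):+0/.O/XX/XX/OO
[XO/XX/.X/OO] O move#3: (2,0):+0/XO/XX/OX/OO*
[XO/XX/OX/OO] end (terminal +0, X#4); searched ../XX/.X/OO to 4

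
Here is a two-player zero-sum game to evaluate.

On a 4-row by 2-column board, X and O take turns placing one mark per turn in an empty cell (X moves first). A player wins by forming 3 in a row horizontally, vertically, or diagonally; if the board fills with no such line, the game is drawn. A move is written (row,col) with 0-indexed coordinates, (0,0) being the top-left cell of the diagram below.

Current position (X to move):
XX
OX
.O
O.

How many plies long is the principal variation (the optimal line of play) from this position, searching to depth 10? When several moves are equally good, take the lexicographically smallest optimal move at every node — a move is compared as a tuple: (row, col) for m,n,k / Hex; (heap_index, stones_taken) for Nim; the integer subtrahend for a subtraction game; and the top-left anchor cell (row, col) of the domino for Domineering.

PV length from [XX/OX/.O/O.]: 2 plies

ply 1, X at XX/OX/.O/O. | (2,0)=+0→XX/OX/XO/O.*; (3,1)=-1→XX/OX/.O/OX
ply 2, O at XX/OX/XO/O. | (3,1)=+0→XX/OX/XO/OO*
ply 3: XX/OX/XO/OO is terminal +0 (X); from XX/OX/.O/O. depth 10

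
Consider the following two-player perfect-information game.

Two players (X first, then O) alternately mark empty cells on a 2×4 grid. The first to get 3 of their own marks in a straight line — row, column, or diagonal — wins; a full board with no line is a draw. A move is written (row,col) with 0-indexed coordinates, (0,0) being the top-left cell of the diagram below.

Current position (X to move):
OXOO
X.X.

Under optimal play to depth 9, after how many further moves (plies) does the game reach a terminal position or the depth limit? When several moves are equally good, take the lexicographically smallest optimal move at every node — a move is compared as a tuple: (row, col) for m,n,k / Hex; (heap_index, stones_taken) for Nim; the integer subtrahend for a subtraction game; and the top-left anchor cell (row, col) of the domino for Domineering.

[OXOO/X.X.] X move#1: (1,1):+1/OXOO/XXX.*, (1,3):+0/OXOO/X.XX
[OXOO/XXX.] end (terminal -1, O#2); searched OXOO/X.X. to 9

PV length from [OXOO/X.X.]: 1 ply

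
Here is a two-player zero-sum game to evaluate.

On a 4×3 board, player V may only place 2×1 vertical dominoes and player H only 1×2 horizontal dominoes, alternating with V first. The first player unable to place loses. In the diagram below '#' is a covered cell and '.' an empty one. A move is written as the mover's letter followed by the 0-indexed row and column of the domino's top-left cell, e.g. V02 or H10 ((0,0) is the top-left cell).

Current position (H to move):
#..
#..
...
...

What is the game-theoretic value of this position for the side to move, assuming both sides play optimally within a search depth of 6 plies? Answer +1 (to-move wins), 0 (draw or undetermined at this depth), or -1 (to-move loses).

p1 H@[#../#../.../...]: H01[###/#../.../...]-1* H11[#../###/.../...]-1 H20[#../#../##./...]-1 H21[#../#../.##/...]-1 H30[#../#../.../##.]-1 H31[#../#../.../.##]-1
p2 V@[###/#../.../...]: V11[###/##./.#./...]+1* V12[###/#.#/..#/...]-1 V20[###/#../#../#..]-1 V21[###/#../.#./.#.]+1 V22[###/#../..#/..#]-1
p3 H@[###/##./.#./...]: H30[###/##./.#./##.]-1* H31[###/##./.#./.##]-1
p4 V@[###/##./.#./##.]: V12[###/###/.##/##.]+1* V22[###/##./.##/###]+1
p5 H@[###/###/.##/##.] terminal -1; root [#../#../.../...] d6

value(#../#../.../..., H) = -1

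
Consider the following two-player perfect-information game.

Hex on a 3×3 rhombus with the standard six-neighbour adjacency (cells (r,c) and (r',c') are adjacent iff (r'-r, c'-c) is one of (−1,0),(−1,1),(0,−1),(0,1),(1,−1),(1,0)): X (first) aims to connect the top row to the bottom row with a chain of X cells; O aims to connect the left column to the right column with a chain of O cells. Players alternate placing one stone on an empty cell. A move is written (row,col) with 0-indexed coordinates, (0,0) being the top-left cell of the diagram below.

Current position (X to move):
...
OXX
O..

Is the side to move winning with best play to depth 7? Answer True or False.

p1 X@[.../OXX/O..]: (0,0)[X../OXX/O..]+1* (0,1)[.X./OXX/O..]+1 (0,2)[..X/OXX/O..]+1 (2,1)[.../OXX/OX.]+1 (2,2)[.../OXX/O.X]+1
p2 O@[X../OXX/O..]: (0,1)[XO./OXX/O..]-1* (0,2)[X.O/OXX/O..]-1 (2,1)[X../OXX/OO.]-1 (2,2)[X../OXX/O.O]-1
p3 X@[XO./OXX/O..]: (0,2)[XOX/OXX/O..]+1* (2,1)[XO./OXX/OX.]-1 (2,2)[XO./OXX/O.X]-1
p4 O@[XOX/OXX/O..]: (2,1)[XOX/OXX/OO.]-1* (2,2)[XOX/OXX/O.O]-1
p5 X@[XOX/OXX/OO.]: (2,2)[XOX/OXX/OOX]+1*
p6 O@[XOX/OXX/OOX] terminal -1; root [.../OXX/O..] d7

X winning at [.../OXX/O..]: True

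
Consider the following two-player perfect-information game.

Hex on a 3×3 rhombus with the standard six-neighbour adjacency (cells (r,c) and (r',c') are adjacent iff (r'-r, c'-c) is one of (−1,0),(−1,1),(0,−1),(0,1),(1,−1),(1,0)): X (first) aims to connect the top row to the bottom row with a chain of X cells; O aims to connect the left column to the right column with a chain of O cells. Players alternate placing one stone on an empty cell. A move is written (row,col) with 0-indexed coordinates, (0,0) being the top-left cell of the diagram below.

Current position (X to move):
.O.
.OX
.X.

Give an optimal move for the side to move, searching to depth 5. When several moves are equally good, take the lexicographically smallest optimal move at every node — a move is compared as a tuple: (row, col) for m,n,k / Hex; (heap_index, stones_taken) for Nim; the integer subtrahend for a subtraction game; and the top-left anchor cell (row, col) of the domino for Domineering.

p1 X@[.O./.OX/.X.]: (0,0)[XO./.OX/.X.]-1 (0,2)[.OX/.OX/.X.]+1* (1,0)[.O./XOX/.X.]-1 (2,0)[.O./.OX/XX.]-1 (2,2)[.O./.OX/.XX]-1
p2 O@[.OX/.OX/.X.] terminal -1; root [.O./.OX/.X.] d5

X's best at [.O./.OX/.X.]: (0,2)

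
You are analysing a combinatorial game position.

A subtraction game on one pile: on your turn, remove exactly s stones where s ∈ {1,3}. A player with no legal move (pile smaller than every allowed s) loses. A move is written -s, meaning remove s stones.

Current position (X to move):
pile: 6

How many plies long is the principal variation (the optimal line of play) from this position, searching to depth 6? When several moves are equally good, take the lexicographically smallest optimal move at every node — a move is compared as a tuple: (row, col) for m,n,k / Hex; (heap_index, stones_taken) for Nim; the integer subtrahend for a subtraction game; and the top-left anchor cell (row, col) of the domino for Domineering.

ply 1, X at 6 | -1=-1→5*; -3=-1→3
ply 2, O at 5 | -1=+1→4*; -3=+1→2
ply 3, X at 4 | -1=-1→3*; -3=-1→1
ply 4, O at 3 | -1=+1→2*; -3=+1→0
ply 5, X at 2 | -1=-1→1*
ply 6, O at 1 | -1=+1→0*
ply 7: 0 is terminal -1 (X); from 6 depth 6

PV length from [6]: 6 plies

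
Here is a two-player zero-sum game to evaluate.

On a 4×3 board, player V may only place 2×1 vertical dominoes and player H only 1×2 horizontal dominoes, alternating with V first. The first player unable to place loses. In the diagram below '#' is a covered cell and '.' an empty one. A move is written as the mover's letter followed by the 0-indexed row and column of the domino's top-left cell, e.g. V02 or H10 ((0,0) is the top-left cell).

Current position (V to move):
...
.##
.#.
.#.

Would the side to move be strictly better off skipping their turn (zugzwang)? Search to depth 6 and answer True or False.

zugzwang(.../.##/.#./.#., V) = False

p1 V@[.../.##/.#./.#.]: V00[#../###/.#./.#.]+1* V10[.../###/##./.#.]+1 V20[.../.##/##./##.]+1 V22[.../.##/.##/.##]+1
p2 H@[#../###/.#./.#.]: H01[###/###/.#./.#.]-1*
p3 V@[###/###/.#./.#.]: V20[###/###/##./##.]+1* V22[###/###/.##/.##]+1
p4 H@[###/###/##./##.] terminal -1; root [.../.##/.#./.#.] d6
pass branch (H moves first from the same position):
  | p1 H@[.../.##/.#./.#.]: H00[##./.##/.#./.#.]-1* H01[.##/.##/.#./.#.]-1
  | p2 V@[##./.##/.#./.#.]: V10[##./###/##./.#.]+1* V20[##./.##/##./##.]+1 V22[##./.##/.##/.##]+1
  | p3 H@[##./###/##./.#.] terminal -1; root [.../.##/.#./.#.] d6
V moving scores +1; V passing scores +1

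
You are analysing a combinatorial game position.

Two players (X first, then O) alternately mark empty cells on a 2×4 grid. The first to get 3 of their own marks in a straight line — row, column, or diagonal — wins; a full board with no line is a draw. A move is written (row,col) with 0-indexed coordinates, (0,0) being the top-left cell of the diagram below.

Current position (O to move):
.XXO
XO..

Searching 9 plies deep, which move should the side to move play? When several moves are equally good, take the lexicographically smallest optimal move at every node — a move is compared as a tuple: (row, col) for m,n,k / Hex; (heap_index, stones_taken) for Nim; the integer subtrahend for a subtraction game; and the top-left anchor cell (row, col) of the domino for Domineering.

O's best at [.XXO/XO..]: (0,0)

[.XXO/XO..] O move#1: (0,0):+0/OXXO/XO..*, (1,2):-1/.XXO/XOO., (1,3):-1/.XXO/XO.O
[OXXO/XO..] X move#2: (1,2):+0/OXXO/XOX.*, (1,3):+0/OXXO/XO.X
[OXXO/XOX.] O move#3: (1,3):+0/OXXO/XOXO*
[OXXO/XOXO] end (terminal +0, X#4); searched .XXO/XO.. to 9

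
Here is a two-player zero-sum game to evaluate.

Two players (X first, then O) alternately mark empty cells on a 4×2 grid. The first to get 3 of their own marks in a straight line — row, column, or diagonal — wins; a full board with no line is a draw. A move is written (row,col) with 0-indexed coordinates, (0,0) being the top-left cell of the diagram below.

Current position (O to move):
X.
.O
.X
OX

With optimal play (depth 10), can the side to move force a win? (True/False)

O winning at [X./.O/.X/OX]: False

[X./.O/.X/OX] O move#1: (0,1):+0/XO/.O/.X/OX*, (1,0):+0/X./OO/.X/OX, (2,0):+0/X./.O/OX/OX
[XO/.O/.X/OX] X move#2: (1,0):+0/XO/XO/.X/OX*, (2,0):+0/XO/.O/XX/OX
[XO/XO/.X/OX] O move#3: (2,0):+0/XO/XO/OX/OX*
[XO/XO/OX/OX] end (terminal +0, X#4); searched X./.O/.X/OX to 10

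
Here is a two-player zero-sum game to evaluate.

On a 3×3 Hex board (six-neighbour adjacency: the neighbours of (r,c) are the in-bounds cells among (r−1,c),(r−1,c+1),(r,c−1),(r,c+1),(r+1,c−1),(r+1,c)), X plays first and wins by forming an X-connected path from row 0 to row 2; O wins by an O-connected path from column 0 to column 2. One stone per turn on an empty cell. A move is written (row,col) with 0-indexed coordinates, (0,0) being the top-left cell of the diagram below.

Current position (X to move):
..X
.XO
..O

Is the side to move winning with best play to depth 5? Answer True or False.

X winning at [..X/.XO/..O]: True

ply 1, X at ..X/.XO/..O | (0,0)=+1→X.X/.XO/..O*; (0,1)=+1→.XX/.XO/..O; (1,0)=+1→..X/XXO/..O; (2,0)=+1→..X/.XO/X.O; (2,1)=+1→..X/.XO/.XO
ply 2, O at X.X/.XO/..O | (0,1)=-1→XOX/.XO/..O*; (1,0)=-1→X.X/OXO/..O; (2,0)=-1→X.X/.XO/O.O; (2,1)=-1→X.X/.XO/.OO
ply 3, X at XOX/.XO/..O | (1,0)=+1→XOX/XXO/..O*; (2,0)=+1→XOX/.XO/X.O; (2,1)=+1→XOX/.XO/.XO
ply 4, O at XOX/XXO/..O | (2,0)=-1→XOX/XXO/O.O*; (2,1)=-1→XOX/XXO/.OO
ply 5, X at XOX/XXO/O.O | (2,1)=+1→XOX/XXO/OXO*
ply 6: XOX/XXO/OXO is terminal -1 (O); from ..X/.XO/..O depth 5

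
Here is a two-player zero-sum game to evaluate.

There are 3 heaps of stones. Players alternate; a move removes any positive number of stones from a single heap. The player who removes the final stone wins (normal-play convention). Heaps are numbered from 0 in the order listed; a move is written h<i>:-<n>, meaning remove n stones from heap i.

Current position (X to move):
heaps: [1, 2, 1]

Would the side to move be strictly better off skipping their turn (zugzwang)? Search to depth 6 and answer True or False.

ply 1, X at (1,2,1) | h0:-1=-1→(0,2,1); h1:-1=-1→(1,1,1); h1:-2=+1→(1,0,1)*; h2:-1=-1→(1,2,0)
ply 2, O at (1,0,1) | h0:-1=-1→(0,0,1)*; h2:-1=-1→(1,0,0)
ply 3, X at (0,0,1) | h2:-1=+1→(0,0,0)*
ply 4: (0,0,0) is terminal -1 (O); from (1,2,1) depth 6
suppose X passes — search the same position with O to move:
pass> ply 1, O at (1,2,1) | h0:-1=-1→(0,2,1); h1:-1=-1→(1,1,1); h1:-2=+1→(1,0,1)*; h2:-1=-1→(1,2,0)
pass> ply 2, X at (1,0,1) | h0:-1=-1→(0,0,1)*; h2:-1=-1→(1,0,0)
pass> ply 3, O at (0,0,1) | h2:-1=+1→(0,0,0)*
pass> ply 4: (0,0,0) is terminal -1 (X); from (1,2,1) depth 6
for X: play +1, pass -1

zugzwang((1,2,1), X) = False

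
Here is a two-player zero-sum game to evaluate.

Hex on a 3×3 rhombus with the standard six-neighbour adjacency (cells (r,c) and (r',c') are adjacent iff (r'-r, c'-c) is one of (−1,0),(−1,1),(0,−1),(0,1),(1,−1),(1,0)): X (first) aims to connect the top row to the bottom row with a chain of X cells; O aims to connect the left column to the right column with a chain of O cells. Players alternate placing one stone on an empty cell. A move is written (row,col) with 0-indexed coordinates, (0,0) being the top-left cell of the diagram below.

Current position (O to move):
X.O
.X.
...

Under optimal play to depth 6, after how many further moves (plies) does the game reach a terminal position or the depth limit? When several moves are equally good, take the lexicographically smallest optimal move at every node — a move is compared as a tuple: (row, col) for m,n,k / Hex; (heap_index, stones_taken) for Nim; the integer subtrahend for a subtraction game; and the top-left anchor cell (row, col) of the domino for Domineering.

ply 1, O at X.O/.X./... | (0,1)=-1→XOO/.X./...*; (1,0)=-1→X.O/OX./...; (1,2)=-1→X.O/.XO/...; (2,0)=-1→X.O/.X./O..; (2,1)=-1→X.O/.X./.O.; (2,2)=-1→X.O/.X./..O
ply 2, X at XOO/.X./... | (1,0)=+1→XOO/XX./...*; (1,2)=-1→XOO/.XX/...; (2,0)=-1→XOO/.X./X..; (2,1)=-1→XOO/.X./.X.; (2,2)=-1→XOO/.X./..X
ply 3, O at XOO/XX./... | (1,2)=-1→XOO/XXO/...*; (2,0)=-1→XOO/XX./O..; (2,1)=-1→XOO/XX./.O.; (2,2)=-1→XOO/XX./..O
ply 4, X at XOO/XXO/... | (2,0)=+1→XOO/XXO/X..*; (2,1)=+1→XOO/XXO/.X.; (2,2)=+1→XOO/XXO/..X
ply 5: XOO/XXO/X.. is terminal -1 (O); from X.O/.X./... depth 6

PV length from [X.O/.X./...]: 4 plies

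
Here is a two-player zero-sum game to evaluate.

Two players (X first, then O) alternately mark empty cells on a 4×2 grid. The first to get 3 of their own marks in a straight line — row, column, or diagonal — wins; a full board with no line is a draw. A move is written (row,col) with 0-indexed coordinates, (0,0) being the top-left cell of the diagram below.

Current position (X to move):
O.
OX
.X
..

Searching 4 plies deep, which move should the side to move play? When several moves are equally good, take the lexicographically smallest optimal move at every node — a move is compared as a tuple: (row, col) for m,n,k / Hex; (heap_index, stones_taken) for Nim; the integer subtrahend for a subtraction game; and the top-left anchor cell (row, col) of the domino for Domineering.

X's best at [O./OX/.X/..]: (0,1)

p1 X@[O./OX/.X/..]: (0,1)[OX/OX/.X/..]+1* (2,0)[O./OX/XX/..]+1 (3,0)[O./OX/.X/X.]-1 (3,1)[O./OX/.X/.X]+1
p2 O@[OX/OX/.X/..] terminal -1; root [O./OX/.X/..] d4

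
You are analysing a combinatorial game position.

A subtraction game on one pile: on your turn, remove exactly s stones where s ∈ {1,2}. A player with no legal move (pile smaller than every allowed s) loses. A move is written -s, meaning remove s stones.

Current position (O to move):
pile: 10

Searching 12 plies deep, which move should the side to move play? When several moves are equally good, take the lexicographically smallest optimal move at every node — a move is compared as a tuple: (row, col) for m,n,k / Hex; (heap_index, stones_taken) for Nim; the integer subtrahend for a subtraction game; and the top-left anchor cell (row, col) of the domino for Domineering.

O's best at [10]: -1

p1 O@[10]: -1[9]+1* -2[8]-1
p2 X@[9]: -1[8]-1* -2[7]-1
p3 O@[8]: -1[7]-1 -2[6]+1*
p4 X@[6]: -1[5]-1* -2[4]-1
p5 O@[5]: -1[4]-1 -2[3]+1*
p6 X@[3]: -1[2]-1* -2[1]-1
p7 O@[2]: -1[1]-1 -2[0]+1*
p8 X@[0] terminal -1; root [10] d12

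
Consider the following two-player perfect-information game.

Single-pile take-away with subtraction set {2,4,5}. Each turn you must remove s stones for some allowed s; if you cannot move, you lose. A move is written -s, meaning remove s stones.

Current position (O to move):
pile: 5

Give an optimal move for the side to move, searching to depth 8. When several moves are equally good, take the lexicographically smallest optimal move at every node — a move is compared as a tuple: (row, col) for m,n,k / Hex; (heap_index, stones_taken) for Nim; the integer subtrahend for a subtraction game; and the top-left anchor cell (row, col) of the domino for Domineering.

ply 1, O at 5 | -2=-1→3; -4=+1→1*; -5=+1→0
ply 2: 1 is terminal -1 (X); from 5 depth 8

O's best at [5]: -4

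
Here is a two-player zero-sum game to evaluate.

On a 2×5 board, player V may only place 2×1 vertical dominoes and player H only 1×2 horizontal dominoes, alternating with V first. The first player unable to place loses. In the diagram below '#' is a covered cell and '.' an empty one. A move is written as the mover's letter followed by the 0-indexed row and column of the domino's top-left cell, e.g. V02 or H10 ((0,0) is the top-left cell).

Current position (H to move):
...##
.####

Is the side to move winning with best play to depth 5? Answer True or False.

ply 1, H at ...##/.#### | H00=+1→##.##/.####*; H01=-1→.####/.####
ply 2: ##.##/.#### is terminal -1 (V); from ...##/.#### depth 5

H winning at [...##/.####]: True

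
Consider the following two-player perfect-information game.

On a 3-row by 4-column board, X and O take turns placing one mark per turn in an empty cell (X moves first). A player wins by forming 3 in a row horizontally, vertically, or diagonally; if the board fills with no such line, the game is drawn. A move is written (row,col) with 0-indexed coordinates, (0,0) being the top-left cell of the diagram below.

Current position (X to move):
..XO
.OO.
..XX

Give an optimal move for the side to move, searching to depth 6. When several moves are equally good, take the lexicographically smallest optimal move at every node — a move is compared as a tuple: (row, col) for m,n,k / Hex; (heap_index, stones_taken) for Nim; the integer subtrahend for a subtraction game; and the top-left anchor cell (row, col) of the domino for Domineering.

ply 1, X at ..XO/.OO./..XX | (0,0)=-1→X.XO/.OO./..XX; (0,1)=-1→.XXO/.OO./..XX; (1,0)=-1→..XO/XOO./..XX; (1,3)=-1→..XO/.OOX/..XX; (2,0)=-1→..XO/.OO./X.XX; (2,1)=+1→..XO/.OO./.XXX*
ply 2: ..XO/.OO./.XXX is terminal -1 (O); from ..XO/.OO./..XX depth 6

X's best at [..XO/.OO./..XX]: (2,1)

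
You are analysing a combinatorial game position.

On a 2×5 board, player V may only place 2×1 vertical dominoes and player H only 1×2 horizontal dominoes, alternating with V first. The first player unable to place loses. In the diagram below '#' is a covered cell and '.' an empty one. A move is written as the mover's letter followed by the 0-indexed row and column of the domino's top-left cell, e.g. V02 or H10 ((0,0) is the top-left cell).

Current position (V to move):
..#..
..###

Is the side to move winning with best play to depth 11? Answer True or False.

V winning at [..#../..###]: True

p1 V@[..#../..###]: V00[#.#../#.###]+1* V01[.##../.####]+1
p2 H@[#.#../#.###]: H03[#.###/#.###]-1*
p3 V@[#.###/#.###]: V01[#####/#####]+1*
p4 H@[#####/#####] terminal -1; root [..#../..###] d11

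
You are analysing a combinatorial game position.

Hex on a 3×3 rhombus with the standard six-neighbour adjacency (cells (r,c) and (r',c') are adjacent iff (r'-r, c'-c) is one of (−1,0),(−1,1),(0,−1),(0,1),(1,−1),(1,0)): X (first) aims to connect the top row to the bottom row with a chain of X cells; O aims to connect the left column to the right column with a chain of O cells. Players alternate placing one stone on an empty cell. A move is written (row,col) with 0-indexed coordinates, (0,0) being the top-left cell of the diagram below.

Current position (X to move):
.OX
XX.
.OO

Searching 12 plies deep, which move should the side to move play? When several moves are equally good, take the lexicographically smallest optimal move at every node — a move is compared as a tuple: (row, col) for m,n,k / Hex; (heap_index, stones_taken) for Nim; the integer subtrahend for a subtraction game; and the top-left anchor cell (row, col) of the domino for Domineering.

X's best at [.OX/XX./.OO]: (2,0)

ply 1, X at .OX/XX./.OO | (0,0)=-1→XOX/XX./.OO; (1,2)=-1→.OX/XXX/.OO; (2,0)=+1→.OX/XX./XOO*
ply 2: .OX/XX./XOO is terminal -1 (O); from .OX/XX./.OO depth 12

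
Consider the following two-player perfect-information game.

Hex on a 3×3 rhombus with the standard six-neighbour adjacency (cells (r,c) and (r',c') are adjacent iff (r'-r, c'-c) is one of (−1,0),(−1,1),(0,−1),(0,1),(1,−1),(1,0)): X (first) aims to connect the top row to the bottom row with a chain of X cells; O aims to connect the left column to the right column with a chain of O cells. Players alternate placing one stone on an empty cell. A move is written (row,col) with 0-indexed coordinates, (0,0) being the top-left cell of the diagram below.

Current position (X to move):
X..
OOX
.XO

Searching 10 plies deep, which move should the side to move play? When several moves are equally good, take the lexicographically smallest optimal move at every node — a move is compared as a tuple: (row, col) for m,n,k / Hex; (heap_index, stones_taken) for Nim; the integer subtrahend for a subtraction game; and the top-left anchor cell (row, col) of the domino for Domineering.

[X../OOX/.XO] X move#1: (0,1):-1/XX./OOX/.XO, (0,2):+1/X.X/OOX/.XO*, (2,0):-1/X../OOX/XXO
[X.X/OOX/.XO] end (terminal -1, O#2); searched X../OOX/.XO to 10

X's best at [X../OOX/.XO]: (0,2)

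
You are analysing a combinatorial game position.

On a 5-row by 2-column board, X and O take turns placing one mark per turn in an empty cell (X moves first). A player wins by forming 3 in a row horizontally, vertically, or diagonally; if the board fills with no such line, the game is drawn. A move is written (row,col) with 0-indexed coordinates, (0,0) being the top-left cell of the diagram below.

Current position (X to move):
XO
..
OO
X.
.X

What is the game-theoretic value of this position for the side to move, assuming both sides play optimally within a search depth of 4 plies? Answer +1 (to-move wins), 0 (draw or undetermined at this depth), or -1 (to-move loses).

[XO/../OO/X./.X] X move#1: (1,0):-1/XO/X./OO/X./.X, (1,1):+0/XO/.X/OO/X./.X*, (3,1):-1/XO/../OO/XX/.X, (4,0):-1/XO/../OO/X./XX
[XO/.X/OO/X./.X] O move#2: (1,0):+0/XO/OX/OO/X./.X*, (3,1):+0/XO/.X/OO/XO/.X, (4,0):+0/XO/.X/OO/X./OX
[XO/OX/OO/X./.X] X move#3: (3,1):+0/XO/OX/OO/XX/.X*, (4,0):+0/XO/OX/OO/X./XX
[XO/OX/OO/XX/.X] O move#4: (4,0):+0/XO/OX/OO/XX/OX*
[XO/OX/OO/XX/OX] end (terminal +0, X#5); searched XO/../OO/X./.X to 4

value(XO/../OO/X./.X, X) = 0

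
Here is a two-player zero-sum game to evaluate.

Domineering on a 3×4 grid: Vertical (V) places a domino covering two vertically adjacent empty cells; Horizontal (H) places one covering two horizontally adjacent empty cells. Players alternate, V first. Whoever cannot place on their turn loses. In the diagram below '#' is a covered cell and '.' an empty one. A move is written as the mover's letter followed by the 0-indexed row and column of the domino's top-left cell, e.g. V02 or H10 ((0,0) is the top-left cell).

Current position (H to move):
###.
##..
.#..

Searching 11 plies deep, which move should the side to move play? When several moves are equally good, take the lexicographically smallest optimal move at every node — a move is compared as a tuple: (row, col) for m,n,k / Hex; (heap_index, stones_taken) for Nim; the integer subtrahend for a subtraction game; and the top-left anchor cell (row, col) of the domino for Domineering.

ply 1, H at ###./##../.#.. | H12=+1→###./####/.#..*; H22=-1→###./##../.###
ply 2: ###./####/.#.. is terminal -1 (V); from ###./##../.#.. depth 11

H's best at [###./##../.#..]: H12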